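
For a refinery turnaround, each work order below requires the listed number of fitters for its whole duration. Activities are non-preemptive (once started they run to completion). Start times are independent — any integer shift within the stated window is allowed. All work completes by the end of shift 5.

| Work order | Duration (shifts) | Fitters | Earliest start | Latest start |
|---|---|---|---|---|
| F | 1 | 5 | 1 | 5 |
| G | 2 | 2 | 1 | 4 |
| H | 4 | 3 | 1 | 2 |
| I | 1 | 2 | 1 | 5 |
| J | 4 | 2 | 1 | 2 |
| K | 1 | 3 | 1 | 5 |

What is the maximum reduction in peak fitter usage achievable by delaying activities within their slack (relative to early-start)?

Early-start peak: s1:17  s2:7  s3:5  s4:5  s5:0 ⇒ 17.
Leveled (F@1, G@2, H@2, I@4, J@1, K@5): s1:7  s2:7  s3:7  s4:7  s5:6 ⇒ 7.
Reduction 17 − 7 = 10.

10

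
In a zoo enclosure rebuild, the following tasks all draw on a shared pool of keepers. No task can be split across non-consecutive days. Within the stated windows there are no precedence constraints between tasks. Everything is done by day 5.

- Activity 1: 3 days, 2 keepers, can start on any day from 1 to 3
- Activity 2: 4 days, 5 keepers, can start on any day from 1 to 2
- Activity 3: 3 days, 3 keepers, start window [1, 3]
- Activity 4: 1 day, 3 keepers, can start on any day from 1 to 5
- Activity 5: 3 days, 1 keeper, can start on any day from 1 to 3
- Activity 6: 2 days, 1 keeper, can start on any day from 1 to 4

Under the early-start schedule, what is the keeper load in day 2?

At early start, day 2 has: Activity 1, Activity 2, Activity 3, Activity 5, Activity 6.
Demand: 2 + 5 + 3 + 1 + 1 = 12.

12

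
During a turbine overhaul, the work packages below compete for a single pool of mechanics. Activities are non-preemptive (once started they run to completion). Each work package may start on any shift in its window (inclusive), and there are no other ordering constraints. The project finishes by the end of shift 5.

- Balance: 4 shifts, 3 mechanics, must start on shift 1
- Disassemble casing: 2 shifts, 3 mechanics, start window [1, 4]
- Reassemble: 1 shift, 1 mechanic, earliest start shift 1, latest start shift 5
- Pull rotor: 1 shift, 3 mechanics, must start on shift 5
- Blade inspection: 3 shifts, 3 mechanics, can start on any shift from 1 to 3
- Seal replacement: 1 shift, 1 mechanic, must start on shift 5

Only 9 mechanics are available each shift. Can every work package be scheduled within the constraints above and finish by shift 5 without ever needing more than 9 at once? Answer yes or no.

yes

Schedule Balance@1, Disassemble casing@1, Reassemble@1, Pull rotor@5, Blade inspection@3, Seal replacement@5: s1:7  s2:6  s3:6  s4:6  s5:7 — peak 7 ≤ 9.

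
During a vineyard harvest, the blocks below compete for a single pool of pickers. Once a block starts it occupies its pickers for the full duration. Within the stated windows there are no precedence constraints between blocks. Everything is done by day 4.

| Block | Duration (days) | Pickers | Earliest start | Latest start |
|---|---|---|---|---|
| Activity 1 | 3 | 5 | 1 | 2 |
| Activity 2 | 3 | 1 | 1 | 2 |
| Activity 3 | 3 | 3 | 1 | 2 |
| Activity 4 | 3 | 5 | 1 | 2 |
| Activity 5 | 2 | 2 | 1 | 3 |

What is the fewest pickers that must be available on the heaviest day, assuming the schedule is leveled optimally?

Schedule Activity 1@1, Activity 2@1, Activity 3@1, Activity 4@1, Activity 5@1: d1:16  d2:16  d3:14  d4:0 — peak 16.

16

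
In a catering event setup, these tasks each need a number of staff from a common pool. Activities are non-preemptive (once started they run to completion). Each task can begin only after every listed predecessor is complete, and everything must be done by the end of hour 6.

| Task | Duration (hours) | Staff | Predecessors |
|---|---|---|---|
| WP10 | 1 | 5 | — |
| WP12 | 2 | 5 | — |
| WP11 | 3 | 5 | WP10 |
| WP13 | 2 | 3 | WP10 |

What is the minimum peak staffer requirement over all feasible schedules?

Early-start (WP10@1, WP12@1, WP11@2, WP13@2) gives peak 13: h1:10  h2:13  h3:8  h4:5  h5:0  h6:0.
Shift WP12→2, WP11→4.
Schedule WP10@1, WP12@2, WP11@4, WP13@2: h1:5  h2:8  h3:8  h4:5  h5:5  h6:5 — peak 8.

8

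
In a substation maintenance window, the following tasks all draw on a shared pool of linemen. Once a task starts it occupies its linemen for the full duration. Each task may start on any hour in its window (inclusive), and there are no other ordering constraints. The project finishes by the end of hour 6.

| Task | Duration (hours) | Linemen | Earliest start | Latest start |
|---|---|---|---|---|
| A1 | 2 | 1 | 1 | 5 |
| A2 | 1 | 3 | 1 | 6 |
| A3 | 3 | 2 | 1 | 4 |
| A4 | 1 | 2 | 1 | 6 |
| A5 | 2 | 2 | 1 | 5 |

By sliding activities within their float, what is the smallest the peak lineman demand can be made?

Early-start (A1@1, A2@1, A3@1, A4@1, A5@1) gives peak 10: h1:10  h2:5  h3:2  h4:0  h5:0  h6:0.
Shift A3→2, A4→3, A5→4.
Schedule A1@1, A2@1, A3@2, A4@3, A5@4: h1:4  h2:3  h3:4  h4:4  h5:2  h6:0 — peak 4.

4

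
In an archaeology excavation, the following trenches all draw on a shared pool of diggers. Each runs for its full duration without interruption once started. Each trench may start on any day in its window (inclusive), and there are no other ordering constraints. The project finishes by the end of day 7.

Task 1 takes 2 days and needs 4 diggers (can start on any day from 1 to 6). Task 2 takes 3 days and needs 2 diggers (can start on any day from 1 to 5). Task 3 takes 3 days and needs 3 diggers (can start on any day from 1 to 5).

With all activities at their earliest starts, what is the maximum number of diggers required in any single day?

9

Early-start schedule: Task 1@1, Task 2@1, Task 3@1.
Load per day: day 1: 9, day 2: 9, day 3: 5, day 4: 0, day 5: 0, day 6: 0, day 7: 0.
Peak is 9.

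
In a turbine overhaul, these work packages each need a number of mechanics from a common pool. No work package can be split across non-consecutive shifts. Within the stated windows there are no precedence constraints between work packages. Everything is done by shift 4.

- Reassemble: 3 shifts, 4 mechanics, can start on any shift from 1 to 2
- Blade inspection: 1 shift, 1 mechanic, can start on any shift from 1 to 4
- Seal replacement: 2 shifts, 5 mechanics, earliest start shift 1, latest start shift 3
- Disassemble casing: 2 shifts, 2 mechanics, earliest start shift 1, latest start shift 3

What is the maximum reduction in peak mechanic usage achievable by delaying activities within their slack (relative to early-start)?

3

Early-start peak: s1:12  s2:11  s3:4  s4:0 ⇒ 12.
Leveled (Reassemble@1, Blade inspection@1, Seal replacement@3, Disassemble casing@1): s1:7  s2:6  s3:9  s4:5 ⇒ 9.
Reduction 12 − 9 = 3.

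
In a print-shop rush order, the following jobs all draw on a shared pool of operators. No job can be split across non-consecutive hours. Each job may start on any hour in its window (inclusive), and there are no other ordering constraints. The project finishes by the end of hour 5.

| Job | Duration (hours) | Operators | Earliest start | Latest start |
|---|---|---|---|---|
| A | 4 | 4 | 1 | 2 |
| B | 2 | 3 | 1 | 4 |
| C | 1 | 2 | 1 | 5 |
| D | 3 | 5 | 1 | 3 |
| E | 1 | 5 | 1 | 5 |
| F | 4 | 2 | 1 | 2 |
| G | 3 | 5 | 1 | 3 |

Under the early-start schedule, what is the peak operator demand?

26

Early-start schedule: A@1, B@1, C@1, D@1, E@1, F@1, G@1.
Load per hour: hour 1: 26, hour 2: 19, hour 3: 16, hour 4: 6, hour 5: 0.
Peak is 26.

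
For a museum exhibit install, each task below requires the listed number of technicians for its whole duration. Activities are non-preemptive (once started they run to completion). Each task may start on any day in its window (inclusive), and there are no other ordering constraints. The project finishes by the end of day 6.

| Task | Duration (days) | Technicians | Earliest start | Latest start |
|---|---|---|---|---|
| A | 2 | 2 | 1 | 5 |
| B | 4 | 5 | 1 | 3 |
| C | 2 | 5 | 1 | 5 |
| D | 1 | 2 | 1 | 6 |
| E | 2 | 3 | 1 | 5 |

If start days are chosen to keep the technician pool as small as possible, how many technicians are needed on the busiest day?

8

Early-start (A@1, B@1, C@1, D@1, E@1) gives peak 17: d1:17  d2:15  d3:5  d4:5  d5:0  d6:0.
Shift C→5, D→3, E→4.
Schedule A@1, B@1, C@5, D@3, E@4: d1:7  d2:7  d3:7  d4:8  d5:8  d6:5 — peak 8.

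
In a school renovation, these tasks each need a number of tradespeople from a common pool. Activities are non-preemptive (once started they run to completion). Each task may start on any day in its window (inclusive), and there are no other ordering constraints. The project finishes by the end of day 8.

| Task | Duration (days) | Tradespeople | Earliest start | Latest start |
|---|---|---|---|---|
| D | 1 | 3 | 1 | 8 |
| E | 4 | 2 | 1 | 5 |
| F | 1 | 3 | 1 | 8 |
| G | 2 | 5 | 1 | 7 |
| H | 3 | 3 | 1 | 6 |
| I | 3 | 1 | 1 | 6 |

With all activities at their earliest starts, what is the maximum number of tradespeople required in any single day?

17

Early-start schedule: D@1, E@1, F@1, G@1, H@1, I@1.
Load per day: day 1: 17, day 2: 11, day 3: 6, day 4: 2, day 5: 0, day 6: 0, day 7: 0, day 8: 0.
Peak is 17.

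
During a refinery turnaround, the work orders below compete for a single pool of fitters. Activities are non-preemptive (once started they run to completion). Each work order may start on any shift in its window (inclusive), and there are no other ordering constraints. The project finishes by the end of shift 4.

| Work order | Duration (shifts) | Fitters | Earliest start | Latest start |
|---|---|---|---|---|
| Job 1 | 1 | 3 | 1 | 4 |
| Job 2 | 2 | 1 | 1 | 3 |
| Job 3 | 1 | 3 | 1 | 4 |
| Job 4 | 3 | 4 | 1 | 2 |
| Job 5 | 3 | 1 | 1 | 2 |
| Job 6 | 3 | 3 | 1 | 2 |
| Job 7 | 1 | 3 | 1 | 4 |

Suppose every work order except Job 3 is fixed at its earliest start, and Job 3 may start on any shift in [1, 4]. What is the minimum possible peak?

Job 3@1: s1:18  s2:9  s3:8  s4:0 → peak 18
Job 3@2: s1:15  s2:12  s3:8  s4:0 → peak 15
Job 3@3: s1:15  s2:9  s3:11  s4:0 → peak 15
Job 3@4: s1:15  s2:9  s3:8  s4:3 → peak 15
Best is Job 3@2, peak 15.

15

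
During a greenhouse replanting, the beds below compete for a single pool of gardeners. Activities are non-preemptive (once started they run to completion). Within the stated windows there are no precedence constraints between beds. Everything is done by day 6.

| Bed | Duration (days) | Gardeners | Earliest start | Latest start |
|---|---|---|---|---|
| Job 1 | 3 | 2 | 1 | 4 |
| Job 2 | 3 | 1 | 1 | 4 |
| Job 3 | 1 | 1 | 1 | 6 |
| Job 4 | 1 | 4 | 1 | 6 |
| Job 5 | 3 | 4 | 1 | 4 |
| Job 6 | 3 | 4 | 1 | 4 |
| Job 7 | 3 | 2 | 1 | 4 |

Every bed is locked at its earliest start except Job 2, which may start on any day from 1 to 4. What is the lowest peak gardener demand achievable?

Job 2@1: d1:18  d2:13  d3:13  d4:0  d5:0  d6:0 → peak 18
Job 2@2: d1:17  d2:13  d3:13  d4:1  d5:0  d6:0 → peak 17
Job 2@3: d1:17  d2:12  d3:13  d4:1  d5:1  d6:0 → peak 17
Job 2@4: d1:17  d2:12  d3:12  d4:1  d5:1  d6:1 → peak 17
Best is Job 2@2, peak 17.

17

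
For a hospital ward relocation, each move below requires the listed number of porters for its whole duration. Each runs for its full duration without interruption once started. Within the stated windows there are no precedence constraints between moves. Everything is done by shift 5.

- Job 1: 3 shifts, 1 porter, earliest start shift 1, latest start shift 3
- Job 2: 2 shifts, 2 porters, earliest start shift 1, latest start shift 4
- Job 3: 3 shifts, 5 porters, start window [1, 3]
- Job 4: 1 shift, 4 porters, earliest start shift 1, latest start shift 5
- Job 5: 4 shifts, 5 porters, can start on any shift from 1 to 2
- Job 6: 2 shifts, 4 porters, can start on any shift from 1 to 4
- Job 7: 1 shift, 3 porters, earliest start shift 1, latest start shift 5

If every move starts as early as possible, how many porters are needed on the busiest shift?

Early-start schedule: Job 1@1, Job 2@1, Job 3@1, Job 4@1, Job 5@1, Job 6@1, Job 7@1.
Load per shift: shift 1: 24, shift 2: 17, shift 3: 11, shift 4: 5, shift 5: 0.
Peak is 24.

24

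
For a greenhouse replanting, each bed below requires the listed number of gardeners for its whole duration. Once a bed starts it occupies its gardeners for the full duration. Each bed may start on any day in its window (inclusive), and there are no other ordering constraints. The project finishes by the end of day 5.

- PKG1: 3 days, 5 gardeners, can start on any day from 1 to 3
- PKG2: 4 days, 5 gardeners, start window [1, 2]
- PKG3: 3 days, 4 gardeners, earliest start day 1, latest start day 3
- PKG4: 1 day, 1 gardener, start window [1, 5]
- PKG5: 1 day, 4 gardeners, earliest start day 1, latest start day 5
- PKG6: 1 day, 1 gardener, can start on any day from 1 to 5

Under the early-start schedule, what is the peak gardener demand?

20

Early-start schedule: PKG1@1, PKG2@1, PKG3@1, PKG4@1, PKG5@1, PKG6@1.
Load per day: day 1: 20, day 2: 14, day 3: 14, day 4: 5, day 5: 0.
Peak is 20.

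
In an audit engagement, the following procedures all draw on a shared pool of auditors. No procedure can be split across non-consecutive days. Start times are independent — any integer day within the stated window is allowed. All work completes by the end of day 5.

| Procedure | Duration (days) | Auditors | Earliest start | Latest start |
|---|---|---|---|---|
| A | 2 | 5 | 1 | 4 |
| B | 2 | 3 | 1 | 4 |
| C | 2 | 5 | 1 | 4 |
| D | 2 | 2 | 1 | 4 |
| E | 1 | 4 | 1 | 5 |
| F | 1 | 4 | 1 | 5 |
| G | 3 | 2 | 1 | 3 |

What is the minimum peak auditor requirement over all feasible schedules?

9

Early-start (A@1, B@1, C@1, D@1, E@1, F@1, G@1) gives peak 25: d1:25  d2:17  d3:2  d4:0  d5:0.
Shift B→2, C→4, D→4, F→3, G→3.
Schedule A@1, B@2, C@4, D@4, E@1, F@3, G@3: d1:9  d2:8  d3:9  d4:9  d5:9 — peak 9.
Total auditor-days = 44 over 5 days ⇒ peak ≥ ⌈44/5⌉ = 9, so 9 is optimal.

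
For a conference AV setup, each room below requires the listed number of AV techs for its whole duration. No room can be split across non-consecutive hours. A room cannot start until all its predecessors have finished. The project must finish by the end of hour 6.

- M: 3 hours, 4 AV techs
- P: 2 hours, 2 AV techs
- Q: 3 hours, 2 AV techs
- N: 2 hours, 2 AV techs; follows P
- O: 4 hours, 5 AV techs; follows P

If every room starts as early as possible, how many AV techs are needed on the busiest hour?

Early-start schedule: M@1, P@1, Q@1, N@3, O@3.
Load per hour: hour 1: 8, hour 2: 8, hour 3: 13, hour 4: 7, hour 5: 5, hour 6: 5.
Peak is 13.

13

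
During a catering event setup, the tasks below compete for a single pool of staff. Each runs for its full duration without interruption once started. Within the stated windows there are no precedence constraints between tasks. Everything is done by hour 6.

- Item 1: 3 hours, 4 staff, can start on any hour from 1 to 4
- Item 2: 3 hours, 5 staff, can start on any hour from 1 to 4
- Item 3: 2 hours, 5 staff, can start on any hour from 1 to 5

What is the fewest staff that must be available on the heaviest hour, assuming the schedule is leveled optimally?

9

Early-start (Item 1@1, Item 2@1, Item 3@1) gives peak 14: h1:14  h2:14  h3:9  h4:0  h5:0  h6:0.
Shift Item 3→4.
Schedule Item 1@1, Item 2@1, Item 3@4: h1:9  h2:9  h3:9  h4:5  h5:5  h6:0 — peak 9.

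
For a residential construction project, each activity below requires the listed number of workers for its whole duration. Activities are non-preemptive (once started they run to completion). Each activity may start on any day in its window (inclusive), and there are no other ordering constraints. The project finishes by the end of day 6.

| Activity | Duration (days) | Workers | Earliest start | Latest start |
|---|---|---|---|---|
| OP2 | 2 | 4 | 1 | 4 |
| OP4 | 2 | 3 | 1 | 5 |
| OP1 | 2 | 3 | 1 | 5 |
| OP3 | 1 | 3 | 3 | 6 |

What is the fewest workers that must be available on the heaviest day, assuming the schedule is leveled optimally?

6

Early-start (OP2@1, OP4@1, OP1@1, OP3@3) gives peak 10: d1:10  d2:10  d3:3  d4:0  d5:0  d6:0.
Shift OP4→3, OP1→3, OP3→5.
Schedule OP2@1, OP4@3, OP1@3, OP3@5: d1:4  d2:4  d3:6  d4:6  d5:3  d6:0 — peak 6.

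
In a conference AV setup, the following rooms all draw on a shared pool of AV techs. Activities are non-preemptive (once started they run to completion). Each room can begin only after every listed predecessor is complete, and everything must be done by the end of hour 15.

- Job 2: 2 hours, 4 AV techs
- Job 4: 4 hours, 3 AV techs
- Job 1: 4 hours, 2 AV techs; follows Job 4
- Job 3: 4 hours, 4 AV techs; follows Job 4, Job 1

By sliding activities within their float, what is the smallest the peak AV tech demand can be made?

4

Early-start (Job 2@1, Job 4@1, Job 1@5, Job 3@9) gives peak 7: h1:7  h2:7  h3:3  h4:3  h5:2  h6:2  h7:2  h8:2  h9:4  h10:4  h11:4  h12:4  h13:0  h14:0  h15:0.
Shift Job 4→3, Job 1→7, Job 3→11.
Schedule Job 2@1, Job 4@3, Job 1@7, Job 3@11: h1:4  h2:4  h3:3  h4:3  h5:3  h6:3  h7:2  h8:2  h9:2  h10:2  h11:4  h12:4  h13:4  h14:4  h15:0 — peak 4.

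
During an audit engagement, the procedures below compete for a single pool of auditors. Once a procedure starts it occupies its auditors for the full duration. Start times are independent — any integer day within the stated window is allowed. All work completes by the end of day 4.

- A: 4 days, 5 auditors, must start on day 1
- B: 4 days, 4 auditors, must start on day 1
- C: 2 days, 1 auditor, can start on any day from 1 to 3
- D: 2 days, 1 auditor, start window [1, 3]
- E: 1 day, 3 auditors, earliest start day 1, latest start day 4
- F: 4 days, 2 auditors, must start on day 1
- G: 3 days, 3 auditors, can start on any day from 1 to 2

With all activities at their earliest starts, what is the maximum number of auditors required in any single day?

Early-start schedule: A@1, B@1, C@1, D@1, E@1, F@1, G@1.
Load per day: day 1: 19, day 2: 16, day 3: 14, day 4: 11.
Peak is 19.

19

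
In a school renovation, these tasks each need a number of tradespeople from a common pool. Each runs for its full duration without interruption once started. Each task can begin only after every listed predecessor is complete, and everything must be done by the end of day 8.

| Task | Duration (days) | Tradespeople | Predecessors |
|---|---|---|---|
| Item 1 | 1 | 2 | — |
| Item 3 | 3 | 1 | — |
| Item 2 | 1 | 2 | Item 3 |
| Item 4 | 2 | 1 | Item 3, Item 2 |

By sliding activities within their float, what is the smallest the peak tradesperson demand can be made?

Early-start (Item 1@1, Item 3@1, Item 2@4, Item 4@5) gives peak 3: d1:3  d2:1  d3:1  d4:2  d5:1  d6:1  d7:0  d8:0.
Shift Item 3→2, Item 2→5, Item 4→6.
Schedule Item 1@1, Item 3@2, Item 2@5, Item 4@6: d1:2  d2:1  d3:1  d4:1  d5:2  d6:1  d7:1  d8:0 — peak 2.
Total tradesperson-days = 9 over 8 days ⇒ peak ≥ ⌈9/8⌉ = 2, so 2 is optimal.

2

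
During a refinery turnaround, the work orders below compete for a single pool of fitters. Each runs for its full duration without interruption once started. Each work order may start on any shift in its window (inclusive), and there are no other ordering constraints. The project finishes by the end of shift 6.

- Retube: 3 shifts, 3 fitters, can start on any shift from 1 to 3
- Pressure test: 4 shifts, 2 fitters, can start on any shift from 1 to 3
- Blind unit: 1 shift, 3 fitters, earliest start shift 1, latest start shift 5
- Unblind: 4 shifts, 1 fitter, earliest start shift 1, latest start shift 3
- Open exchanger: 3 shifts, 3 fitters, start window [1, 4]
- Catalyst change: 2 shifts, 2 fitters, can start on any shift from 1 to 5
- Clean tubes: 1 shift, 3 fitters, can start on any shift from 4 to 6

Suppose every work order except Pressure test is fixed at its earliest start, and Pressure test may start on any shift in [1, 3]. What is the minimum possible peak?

Pressure test@1: s1:14  s2:11  s3:9  s4:6  s5:0  s6:0 → peak 14
Pressure test@2: s1:12  s2:11  s3:9  s4:6  s5:2  s6:0 → peak 12
Pressure test@3: s1:12  s2:9  s3:9  s4:6  s5:2  s6:2 → peak 12
Best is Pressure test@2, peak 12.

12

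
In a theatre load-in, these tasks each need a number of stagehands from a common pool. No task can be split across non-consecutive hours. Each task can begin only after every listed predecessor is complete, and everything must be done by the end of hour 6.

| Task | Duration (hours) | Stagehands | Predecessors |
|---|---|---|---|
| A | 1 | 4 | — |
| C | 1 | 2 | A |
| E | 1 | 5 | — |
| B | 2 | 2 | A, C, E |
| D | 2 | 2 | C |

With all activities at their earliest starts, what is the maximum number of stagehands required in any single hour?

9

Early-start schedule: A@1, C@2, E@1, B@3, D@3.
Load per hour: hour 1: 9, hour 2: 2, hour 3: 4, hour 4: 4, hour 5: 0, hour 6: 0.
Peak is 9.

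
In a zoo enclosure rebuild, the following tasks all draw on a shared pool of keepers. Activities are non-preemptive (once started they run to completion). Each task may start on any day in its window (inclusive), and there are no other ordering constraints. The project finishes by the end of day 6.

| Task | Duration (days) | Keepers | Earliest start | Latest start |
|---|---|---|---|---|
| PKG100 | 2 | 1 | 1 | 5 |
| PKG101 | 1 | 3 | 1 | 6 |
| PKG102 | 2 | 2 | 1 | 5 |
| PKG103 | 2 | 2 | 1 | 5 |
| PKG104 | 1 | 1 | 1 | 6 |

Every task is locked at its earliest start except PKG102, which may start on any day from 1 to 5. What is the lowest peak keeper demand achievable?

7

PKG102@1: d1:9  d2:5  d3:0  d4:0  d5:0  d6:0 → peak 9
PKG102@2: d1:7  d2:5  d3:2  d4:0  d5:0  d6:0 → peak 7
PKG102@3: d1:7  d2:3  d3:2  d4:2  d5:0  d6:0 → peak 7
PKG102@4: d1:7  d2:3  d3:0  d4:2  d5:2  d6:0 → peak 7
PKG102@5: d1:7  d2:3  d3:0  d4:0  d5:2  d6:2 → peak 7
Best is PKG102@2, peak 7.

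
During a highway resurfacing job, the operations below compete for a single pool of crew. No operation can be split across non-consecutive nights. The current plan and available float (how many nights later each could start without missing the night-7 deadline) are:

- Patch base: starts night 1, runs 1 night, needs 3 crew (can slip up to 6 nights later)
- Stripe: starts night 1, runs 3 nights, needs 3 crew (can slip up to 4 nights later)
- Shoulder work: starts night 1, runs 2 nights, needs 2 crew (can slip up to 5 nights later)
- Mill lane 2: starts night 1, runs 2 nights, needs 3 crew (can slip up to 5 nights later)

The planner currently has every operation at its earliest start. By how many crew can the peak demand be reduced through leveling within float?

6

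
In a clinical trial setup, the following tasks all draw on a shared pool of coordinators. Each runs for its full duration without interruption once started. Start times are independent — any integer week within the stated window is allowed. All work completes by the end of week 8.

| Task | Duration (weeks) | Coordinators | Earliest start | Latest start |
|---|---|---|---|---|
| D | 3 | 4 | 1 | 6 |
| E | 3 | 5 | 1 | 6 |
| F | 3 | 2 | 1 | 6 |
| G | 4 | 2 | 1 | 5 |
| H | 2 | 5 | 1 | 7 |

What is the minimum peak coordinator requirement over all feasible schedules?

7

Early-start (D@1, E@1, F@1, G@1, H@1) gives peak 18: w1:18  w2:18  w3:13  w4:2  w5:0  w6:0  w7:0  w8:0.
Shift E→4, G→4, H→7.
Schedule D@1, E@4, F@1, G@4, H@7: w1:6  w2:6  w3:6  w4:7  w5:7  w6:7  w7:7  w8:5 — peak 7.
Total coordinator-weeks = 51 over 8 weeks ⇒ peak ≥ ⌈51/8⌉ = 7, so 7 is optimal.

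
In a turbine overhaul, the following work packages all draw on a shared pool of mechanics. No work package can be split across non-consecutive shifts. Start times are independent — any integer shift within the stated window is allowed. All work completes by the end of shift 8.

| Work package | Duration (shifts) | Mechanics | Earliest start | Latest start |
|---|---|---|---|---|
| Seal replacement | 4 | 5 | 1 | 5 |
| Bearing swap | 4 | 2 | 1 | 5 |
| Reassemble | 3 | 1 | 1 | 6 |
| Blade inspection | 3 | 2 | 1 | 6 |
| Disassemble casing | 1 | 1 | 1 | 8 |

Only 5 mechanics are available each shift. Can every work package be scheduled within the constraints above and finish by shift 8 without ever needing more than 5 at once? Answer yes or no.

yes

Schedule Seal replacement@1, Bearing swap@5, Reassemble@5, Blade inspection@5, Disassemble casing@8: s1:5  s2:5  s3:5  s4:5  s5:5  s6:5  s7:5  s8:3 — peak 5 ≤ 5.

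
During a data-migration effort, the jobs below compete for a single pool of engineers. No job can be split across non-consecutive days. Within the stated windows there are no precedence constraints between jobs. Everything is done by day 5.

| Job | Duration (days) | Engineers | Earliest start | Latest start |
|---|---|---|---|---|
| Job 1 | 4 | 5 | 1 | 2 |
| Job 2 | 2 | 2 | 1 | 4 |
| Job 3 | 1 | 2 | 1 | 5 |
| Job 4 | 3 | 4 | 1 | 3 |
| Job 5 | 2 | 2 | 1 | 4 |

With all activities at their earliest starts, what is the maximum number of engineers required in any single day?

Early-start schedule: Job 1@1, Job 2@1, Job 3@1, Job 4@1, Job 5@1.
Load per day: day 1: 15, day 2: 13, day 3: 9, day 4: 5, day 5: 0.
Peak is 15.

15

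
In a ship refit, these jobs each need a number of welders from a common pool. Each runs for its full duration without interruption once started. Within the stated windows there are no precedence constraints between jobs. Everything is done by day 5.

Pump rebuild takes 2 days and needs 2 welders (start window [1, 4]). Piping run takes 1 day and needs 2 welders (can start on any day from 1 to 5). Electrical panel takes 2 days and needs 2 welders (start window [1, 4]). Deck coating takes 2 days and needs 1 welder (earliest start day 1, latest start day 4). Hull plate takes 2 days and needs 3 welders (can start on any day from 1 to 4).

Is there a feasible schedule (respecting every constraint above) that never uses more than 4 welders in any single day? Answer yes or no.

Schedule Pump rebuild@1, Piping run@1, Electrical panel@2, Deck coating@3, Hull plate@4: d1:4  d2:4  d3:3  d4:4  d5:3 — peak 4 ≤ 4.

yes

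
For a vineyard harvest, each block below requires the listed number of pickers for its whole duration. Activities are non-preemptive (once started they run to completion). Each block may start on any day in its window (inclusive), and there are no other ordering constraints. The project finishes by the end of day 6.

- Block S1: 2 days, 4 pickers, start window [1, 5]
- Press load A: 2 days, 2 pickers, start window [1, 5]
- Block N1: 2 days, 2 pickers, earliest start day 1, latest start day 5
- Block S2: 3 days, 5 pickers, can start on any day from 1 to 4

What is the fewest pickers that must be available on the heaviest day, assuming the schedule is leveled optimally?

Early-start (Block S1@1, Press load A@1, Block N1@1, Block S2@1) gives peak 13: d1:13  d2:13  d3:5  d4:0  d5:0  d6:0.
Shift Block N1→3, Block S2→3.
Schedule Block S1@1, Press load A@1, Block N1@3, Block S2@3: d1:6  d2:6  d3:7  d4:7  d5:5  d6:0 — peak 7.

7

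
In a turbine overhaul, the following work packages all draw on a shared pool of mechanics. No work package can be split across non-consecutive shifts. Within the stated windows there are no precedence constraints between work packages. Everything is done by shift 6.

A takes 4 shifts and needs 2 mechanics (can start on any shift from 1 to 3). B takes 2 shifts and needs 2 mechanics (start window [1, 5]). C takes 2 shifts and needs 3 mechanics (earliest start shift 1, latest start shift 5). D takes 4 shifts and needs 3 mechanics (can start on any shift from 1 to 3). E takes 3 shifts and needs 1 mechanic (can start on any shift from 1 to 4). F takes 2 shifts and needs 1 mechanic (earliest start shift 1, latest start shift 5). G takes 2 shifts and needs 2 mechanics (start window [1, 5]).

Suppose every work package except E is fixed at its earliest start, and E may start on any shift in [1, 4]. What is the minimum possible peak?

13

E@1: s1:14  s2:14  s3:6  s4:5  s5:0  s6:0 → peak 14
E@2: s1:13  s2:14  s3:6  s4:6  s5:0  s6:0 → peak 14
E@3: s1:13  s2:13  s3:6  s4:6  s5:1  s6:0 → peak 13
E@4: s1:13  s2:13  s3:5  s4:6  s5:1  s6:1 → peak 13
Best is E@3, peak 13.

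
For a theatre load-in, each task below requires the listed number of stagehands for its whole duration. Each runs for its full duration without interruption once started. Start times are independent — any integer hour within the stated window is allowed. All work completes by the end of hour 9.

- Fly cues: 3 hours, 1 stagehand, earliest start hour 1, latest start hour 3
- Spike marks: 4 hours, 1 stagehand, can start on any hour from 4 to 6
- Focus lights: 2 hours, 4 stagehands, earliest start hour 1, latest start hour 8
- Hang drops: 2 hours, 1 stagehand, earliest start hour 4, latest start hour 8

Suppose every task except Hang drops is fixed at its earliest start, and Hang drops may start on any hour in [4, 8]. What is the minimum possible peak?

5

Hang drops@4: h1:5  h2:5  h3:1  h4:2  h5:2  h6:1  h7:1  h8:0  h9:0 → peak 5
Hang drops@5: h1:5  h2:5  h3:1  h4:1  h5:2  h6:2  h7:1  h8:0  h9:0 → peak 5
Hang drops@6: h1:5  h2:5  h3:1  h4:1  h5:1  h6:2  h7:2  h8:0  h9:0 → peak 5
Hang drops@7: h1:5  h2:5  h3:1  h4:1  h5:1  h6:1  h7:2  h8:1  h9:0 → peak 5
Hang drops@8: h1:5  h2:5  h3:1  h4:1  h5:1  h6:1  h7:1  h8:1  h9:1 → peak 5
Best is Hang drops@4, peak 5.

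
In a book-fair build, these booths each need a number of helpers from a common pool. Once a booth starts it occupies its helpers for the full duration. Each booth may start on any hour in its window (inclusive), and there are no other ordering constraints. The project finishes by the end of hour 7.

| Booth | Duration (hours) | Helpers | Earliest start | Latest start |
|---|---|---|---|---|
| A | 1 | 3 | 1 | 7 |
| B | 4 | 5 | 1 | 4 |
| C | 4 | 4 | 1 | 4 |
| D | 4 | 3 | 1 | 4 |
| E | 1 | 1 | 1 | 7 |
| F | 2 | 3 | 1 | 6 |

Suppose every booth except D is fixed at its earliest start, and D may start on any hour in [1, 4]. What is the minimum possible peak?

16

D@1: h1:19  h2:15  h3:12  h4:12  h5:0  h6:0  h7:0 → peak 19
D@2: h1:16  h2:15  h3:12  h4:12  h5:3  h6:0  h7:0 → peak 16
D@3: h1:16  h2:12  h3:12  h4:12  h5:3  h6:3  h7:0 → peak 16
D@4: h1:16  h2:12  h3:9  h4:12  h5:3  h6:3  h7:3 → peak 16
Best is D@2, peak 16.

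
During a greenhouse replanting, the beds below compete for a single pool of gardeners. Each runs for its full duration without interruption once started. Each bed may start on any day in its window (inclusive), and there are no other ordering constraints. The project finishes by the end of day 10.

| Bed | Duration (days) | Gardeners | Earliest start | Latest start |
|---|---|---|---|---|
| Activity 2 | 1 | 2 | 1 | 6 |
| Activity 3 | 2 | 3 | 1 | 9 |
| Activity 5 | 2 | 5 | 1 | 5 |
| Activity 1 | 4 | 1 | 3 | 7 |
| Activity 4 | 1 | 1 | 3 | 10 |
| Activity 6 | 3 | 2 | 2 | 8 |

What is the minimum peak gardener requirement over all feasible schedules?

5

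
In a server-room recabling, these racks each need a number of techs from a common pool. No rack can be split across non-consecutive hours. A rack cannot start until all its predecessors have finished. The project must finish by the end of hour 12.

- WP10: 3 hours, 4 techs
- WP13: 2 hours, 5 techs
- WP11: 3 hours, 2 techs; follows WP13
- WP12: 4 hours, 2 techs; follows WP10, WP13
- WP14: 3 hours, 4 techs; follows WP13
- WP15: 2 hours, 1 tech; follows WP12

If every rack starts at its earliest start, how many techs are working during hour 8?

At early start, hour 8 has: WP15.
Demand: 1 = 1.

1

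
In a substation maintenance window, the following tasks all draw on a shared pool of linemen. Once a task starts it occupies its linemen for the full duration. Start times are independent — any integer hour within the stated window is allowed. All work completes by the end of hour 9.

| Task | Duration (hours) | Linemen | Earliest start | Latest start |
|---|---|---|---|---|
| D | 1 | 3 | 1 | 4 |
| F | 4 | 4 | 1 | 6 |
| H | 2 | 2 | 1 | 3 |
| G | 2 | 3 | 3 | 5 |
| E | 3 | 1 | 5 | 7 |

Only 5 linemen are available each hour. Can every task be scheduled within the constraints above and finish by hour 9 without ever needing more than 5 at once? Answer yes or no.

Schedule D@1, F@5, H@1, G@3, E@5: h1:5  h2:2  h3:3  h4:3  h5:5  h6:5  h7:5  h8:4  h9:0 — peak 5 ≤ 5.

yes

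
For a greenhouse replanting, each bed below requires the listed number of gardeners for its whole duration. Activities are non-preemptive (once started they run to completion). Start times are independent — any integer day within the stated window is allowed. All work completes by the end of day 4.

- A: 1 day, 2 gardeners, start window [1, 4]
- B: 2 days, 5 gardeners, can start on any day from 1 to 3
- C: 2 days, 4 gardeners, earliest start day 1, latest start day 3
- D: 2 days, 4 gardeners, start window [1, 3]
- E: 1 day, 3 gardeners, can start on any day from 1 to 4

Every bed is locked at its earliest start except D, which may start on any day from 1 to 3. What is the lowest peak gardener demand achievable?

14

D@1: d1:18  d2:13  d3:0  d4:0 → peak 18
D@2: d1:14  d2:13  d3:4  d4:0 → peak 14
D@3: d1:14  d2:9  d3:4  d4:4 → peak 14
Best is D@2, peak 14.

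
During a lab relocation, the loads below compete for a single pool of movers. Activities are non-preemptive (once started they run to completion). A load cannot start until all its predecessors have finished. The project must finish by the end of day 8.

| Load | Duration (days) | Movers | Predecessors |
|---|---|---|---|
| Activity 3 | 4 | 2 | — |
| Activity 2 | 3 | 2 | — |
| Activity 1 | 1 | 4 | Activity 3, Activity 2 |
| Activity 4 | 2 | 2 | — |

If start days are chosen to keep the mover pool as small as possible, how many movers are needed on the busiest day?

4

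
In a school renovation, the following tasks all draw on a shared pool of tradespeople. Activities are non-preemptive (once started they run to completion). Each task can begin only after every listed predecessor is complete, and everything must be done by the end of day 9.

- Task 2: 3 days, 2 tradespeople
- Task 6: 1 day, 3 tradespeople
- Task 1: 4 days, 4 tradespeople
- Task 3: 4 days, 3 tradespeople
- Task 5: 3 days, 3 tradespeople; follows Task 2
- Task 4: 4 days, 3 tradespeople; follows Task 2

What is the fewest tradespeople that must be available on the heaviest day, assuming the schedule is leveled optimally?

Early-start (Task 2@1, Task 6@1, Task 1@1, Task 3@1, Task 5@4, Task 4@4) gives peak 13: d1:12  d2:9  d3:9  d4:13  d5:6  d6:6  d7:3  d8:0  d9:0.
Shift Task 3→2, Task 5→5, Task 4→5.
Schedule Task 2@1, Task 6@1, Task 1@1, Task 3@2, Task 5@5, Task 4@5: d1:9  d2:9  d3:9  d4:7  d5:9  d6:6  d7:6  d8:3  d9:0 — peak 9.

9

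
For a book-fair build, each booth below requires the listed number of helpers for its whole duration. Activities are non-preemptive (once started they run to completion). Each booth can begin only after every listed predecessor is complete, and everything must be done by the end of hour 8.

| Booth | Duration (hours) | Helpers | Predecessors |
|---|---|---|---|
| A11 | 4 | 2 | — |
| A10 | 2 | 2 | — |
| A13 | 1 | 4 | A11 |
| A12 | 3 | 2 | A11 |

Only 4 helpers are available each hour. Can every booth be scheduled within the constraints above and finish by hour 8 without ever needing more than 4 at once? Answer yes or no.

yes

Schedule A11@1, A10@1, A13@5, A12@6: h1:4  h2:4  h3:2  h4:2  h5:4  h6:2  h7:2  h8:2 — peak 4 ≤ 4.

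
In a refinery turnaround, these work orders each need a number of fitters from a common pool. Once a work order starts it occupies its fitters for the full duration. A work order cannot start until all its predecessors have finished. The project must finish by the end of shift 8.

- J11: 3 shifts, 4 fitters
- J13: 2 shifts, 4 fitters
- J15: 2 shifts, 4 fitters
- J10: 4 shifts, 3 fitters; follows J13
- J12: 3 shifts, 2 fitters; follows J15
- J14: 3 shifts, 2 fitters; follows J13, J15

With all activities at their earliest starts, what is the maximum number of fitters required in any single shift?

Early-start schedule: J11@1, J13@1, J15@1, J10@3, J12@3, J14@3.
Load per shift: shift 1: 12, shift 2: 12, shift 3: 11, shift 4: 7, shift 5: 7, shift 6: 3, shift 7: 0, shift 8: 0.
Peak is 12.

12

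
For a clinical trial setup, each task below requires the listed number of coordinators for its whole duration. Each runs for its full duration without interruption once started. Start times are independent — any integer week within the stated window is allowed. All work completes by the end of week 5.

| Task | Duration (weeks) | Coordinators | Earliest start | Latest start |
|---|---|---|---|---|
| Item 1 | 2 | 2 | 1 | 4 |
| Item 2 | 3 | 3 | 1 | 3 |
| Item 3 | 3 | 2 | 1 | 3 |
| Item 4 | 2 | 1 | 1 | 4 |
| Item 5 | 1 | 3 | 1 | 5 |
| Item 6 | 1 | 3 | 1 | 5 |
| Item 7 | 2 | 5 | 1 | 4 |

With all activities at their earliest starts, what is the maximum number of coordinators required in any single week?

Early-start schedule: Item 1@1, Item 2@1, Item 3@1, Item 4@1, Item 5@1, Item 6@1, Item 7@1.
Load per week: week 1: 19, week 2: 13, week 3: 5, week 4: 0, week 5: 0.
Peak is 19.

19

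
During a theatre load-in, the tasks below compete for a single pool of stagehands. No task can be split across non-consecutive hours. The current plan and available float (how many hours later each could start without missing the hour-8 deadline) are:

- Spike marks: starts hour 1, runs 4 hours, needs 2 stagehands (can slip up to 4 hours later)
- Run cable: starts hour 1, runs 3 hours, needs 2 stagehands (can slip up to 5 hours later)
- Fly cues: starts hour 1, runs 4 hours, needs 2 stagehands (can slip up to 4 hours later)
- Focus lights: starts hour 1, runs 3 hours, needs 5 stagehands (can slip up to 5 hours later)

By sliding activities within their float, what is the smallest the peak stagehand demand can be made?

6

Early-start (Spike marks@1, Run cable@1, Fly cues@1, Focus lights@1) gives peak 11: h1:11  h2:11  h3:11  h4:4  h5:0  h6:0  h7:0  h8:0.
Shift Focus lights→5.
Schedule Spike marks@1, Run cable@1, Fly cues@1, Focus lights@5: h1:6  h2:6  h3:6  h4:4  h5:5  h6:5  h7:5  h8:0 — peak 6.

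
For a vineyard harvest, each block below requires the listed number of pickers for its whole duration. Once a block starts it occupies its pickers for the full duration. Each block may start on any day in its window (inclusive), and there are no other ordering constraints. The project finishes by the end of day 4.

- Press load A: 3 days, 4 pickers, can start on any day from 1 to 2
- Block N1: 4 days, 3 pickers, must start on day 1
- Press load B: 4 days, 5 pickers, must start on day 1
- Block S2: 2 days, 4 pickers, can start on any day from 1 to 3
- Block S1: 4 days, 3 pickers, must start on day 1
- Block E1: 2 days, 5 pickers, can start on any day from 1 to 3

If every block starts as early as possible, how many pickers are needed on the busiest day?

Early-start schedule: Press load A@1, Block N1@1, Press load B@1, Block S2@1, Block S1@1, Block E1@1.
Load per day: day 1: 24, day 2: 24, day 3: 15, day 4: 11.
Peak is 24.

24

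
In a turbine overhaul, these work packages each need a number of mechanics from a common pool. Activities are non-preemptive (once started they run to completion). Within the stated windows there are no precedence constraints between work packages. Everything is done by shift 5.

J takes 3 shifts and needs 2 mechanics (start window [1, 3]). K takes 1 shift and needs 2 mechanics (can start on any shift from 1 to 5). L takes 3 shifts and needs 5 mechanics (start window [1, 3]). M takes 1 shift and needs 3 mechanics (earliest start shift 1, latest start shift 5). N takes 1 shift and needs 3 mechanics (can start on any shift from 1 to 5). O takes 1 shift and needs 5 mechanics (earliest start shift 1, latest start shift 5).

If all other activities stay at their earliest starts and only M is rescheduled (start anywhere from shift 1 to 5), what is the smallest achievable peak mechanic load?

17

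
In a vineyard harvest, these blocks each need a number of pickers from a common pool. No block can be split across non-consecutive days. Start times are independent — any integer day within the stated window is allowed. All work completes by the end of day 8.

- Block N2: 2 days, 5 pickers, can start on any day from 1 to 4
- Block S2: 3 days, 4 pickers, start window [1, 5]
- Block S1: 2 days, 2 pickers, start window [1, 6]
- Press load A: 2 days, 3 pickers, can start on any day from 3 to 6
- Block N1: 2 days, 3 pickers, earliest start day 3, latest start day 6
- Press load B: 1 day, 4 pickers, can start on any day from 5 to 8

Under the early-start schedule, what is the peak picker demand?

Early-start schedule: Block N2@1, Block S2@1, Block S1@1, Press load A@3, Block N1@3, Press load B@5.
Load per day: day 1: 11, day 2: 11, day 3: 10, day 4: 6, day 5: 4, day 6: 0, day 7: 0, day 8: 0.
Peak is 11.

11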